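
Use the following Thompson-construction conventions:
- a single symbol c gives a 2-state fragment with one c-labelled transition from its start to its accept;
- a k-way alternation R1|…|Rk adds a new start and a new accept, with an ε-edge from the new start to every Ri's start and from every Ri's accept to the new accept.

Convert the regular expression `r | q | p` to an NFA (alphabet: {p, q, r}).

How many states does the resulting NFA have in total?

Recursing over subexpressions:
Each of the 3 symbol leaves contributes a 2-state fragment.
  r | q | p → 8 states

8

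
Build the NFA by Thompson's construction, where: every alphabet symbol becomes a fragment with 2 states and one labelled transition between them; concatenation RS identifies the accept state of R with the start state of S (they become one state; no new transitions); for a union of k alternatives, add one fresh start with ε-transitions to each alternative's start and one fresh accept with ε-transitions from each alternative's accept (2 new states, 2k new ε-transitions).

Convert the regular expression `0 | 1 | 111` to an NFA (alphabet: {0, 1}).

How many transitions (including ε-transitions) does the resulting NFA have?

11

By structural recursion:
Each of the 5 symbol leaves contributes 1 transition (1 symbol, 0 ε).
  111 = 3 transitions (3 symbol, 0 ε)
  0 | 1 | 111 = 11 transitions (5 symbol, 6 ε)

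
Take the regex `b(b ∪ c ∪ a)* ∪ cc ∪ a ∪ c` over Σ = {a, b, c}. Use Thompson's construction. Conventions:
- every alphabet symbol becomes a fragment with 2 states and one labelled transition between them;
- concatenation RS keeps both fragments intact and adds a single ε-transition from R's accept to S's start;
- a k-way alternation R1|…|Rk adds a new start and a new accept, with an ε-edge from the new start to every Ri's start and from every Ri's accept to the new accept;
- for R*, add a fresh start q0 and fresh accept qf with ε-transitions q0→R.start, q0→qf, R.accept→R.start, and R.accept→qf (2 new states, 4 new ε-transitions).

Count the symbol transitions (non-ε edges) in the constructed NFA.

By structural recursion:
Each of the 8 symbol leaves contributes exactly 1 symbol transition.
  b ∪ c ∪ a : 3 symbol transitions
  (b ∪ c ∪ a)* : 3 symbol transitions
  b(b ∪ c ∪ a)* : 4 symbol transitions
  cc : 2 symbol transitions
  b(b ∪ c ∪ a)* ∪ cc ∪ a ∪ c : 8 symbol transitions

8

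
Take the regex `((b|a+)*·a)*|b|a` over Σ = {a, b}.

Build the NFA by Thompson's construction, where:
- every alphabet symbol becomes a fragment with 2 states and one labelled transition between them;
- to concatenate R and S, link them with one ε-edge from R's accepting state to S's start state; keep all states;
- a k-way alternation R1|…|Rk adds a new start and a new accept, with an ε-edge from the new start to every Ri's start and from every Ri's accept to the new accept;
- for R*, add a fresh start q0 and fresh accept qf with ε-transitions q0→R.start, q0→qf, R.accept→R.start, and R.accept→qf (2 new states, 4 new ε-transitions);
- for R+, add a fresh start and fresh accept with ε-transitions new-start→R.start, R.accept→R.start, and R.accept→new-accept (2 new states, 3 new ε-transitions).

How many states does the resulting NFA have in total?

20

By structural recursion:
Each of the 5 symbol leaves contributes a 2-state fragment.
  a+ : 4 states
  b|a+ : 8 states
  (b|a+)* : 10 states
  (b|a+)*·a : 12 states
  ((b|a+)*·a)* : 14 states
  ((b|a+)*·a)*|b|a : 20 states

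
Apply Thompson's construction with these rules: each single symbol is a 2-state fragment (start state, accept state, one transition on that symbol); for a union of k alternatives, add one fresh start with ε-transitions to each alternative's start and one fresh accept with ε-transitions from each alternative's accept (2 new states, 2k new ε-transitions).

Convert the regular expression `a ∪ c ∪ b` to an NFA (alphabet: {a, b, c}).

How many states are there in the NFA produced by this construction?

Recursing over subexpressions:
Each of the 3 symbol leaves contributes a 2-state fragment.
  a ∪ c ∪ b = 8 states

8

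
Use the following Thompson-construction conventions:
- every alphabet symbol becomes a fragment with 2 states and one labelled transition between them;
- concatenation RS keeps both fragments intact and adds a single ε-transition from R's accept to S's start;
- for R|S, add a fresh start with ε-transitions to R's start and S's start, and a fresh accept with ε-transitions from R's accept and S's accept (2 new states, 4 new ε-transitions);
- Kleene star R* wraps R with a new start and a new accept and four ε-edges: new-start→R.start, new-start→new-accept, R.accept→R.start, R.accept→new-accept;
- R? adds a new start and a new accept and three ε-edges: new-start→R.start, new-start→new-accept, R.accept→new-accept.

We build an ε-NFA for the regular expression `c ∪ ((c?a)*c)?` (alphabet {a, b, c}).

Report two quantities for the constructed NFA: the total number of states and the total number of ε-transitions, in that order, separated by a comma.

16, 16

Building bottom-up:
Each of the 4 symbol leaves contributes 2 states and 0 ε-transitions.
  c? = 4 states, 3 ε-transitions
  c?a = 6 states, 4 ε-transitions
  (c?a)* = 8 states, 8 ε-transitions
  (c?a)*c = 10 states, 9 ε-transitions
  ((c?a)*c)? = 12 states, 12 ε-transitions
  c ∪ ((c?a)*c)? = 16 states, 16 ε-transitions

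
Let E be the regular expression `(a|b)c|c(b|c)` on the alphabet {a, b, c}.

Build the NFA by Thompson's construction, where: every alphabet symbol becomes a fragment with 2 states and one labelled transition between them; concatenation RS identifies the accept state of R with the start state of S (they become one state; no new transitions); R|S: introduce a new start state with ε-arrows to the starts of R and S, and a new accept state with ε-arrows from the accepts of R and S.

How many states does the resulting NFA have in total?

16

Bottom-up over the parse tree:
Each of the 6 symbol leaves contributes a 2-state fragment.
  a|b : 6 states
  (a|b)c : 7 states
  b|c : 6 states
  c(b|c) : 7 states
  (a|b)c|c(b|c) : 16 states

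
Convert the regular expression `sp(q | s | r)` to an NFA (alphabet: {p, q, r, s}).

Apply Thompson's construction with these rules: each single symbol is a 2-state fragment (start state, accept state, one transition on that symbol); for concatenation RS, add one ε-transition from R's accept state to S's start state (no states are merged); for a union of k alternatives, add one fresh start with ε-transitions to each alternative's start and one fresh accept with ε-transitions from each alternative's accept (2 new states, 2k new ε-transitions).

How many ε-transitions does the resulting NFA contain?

8

By structural recursion:
Each of the 5 symbol leaves contributes 0 ε-transitions.
  q | s | r → 6 ε-transitions
  sp(q | s | r) → 8 ε-transitions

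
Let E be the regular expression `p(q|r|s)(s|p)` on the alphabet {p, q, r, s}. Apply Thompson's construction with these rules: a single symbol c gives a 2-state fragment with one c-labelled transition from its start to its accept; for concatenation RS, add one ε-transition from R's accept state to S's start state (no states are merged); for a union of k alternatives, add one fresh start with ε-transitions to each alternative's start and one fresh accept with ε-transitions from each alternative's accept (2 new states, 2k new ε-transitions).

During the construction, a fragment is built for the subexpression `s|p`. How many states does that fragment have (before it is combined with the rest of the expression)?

Fragment for `s|p`:
Each of the 2 symbol leaves contributes a 2-state fragment.
  s|p → 6 states

6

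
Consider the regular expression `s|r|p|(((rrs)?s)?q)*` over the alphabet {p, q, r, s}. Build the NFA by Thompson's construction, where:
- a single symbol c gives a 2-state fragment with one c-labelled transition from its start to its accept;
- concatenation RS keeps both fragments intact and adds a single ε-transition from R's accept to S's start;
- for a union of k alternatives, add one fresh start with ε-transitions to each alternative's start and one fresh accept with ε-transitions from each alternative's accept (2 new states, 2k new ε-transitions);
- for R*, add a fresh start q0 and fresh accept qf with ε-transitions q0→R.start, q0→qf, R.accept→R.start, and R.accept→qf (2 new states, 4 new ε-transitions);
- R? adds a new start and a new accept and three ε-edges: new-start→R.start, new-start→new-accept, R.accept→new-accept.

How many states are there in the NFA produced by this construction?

Bottom-up over the parse tree:
Each of the 8 symbol leaves contributes a 2-state fragment.
  rrs → 6 states
  (rrs)? → 8 states
  (rrs)?s → 10 states
  ((rrs)?s)? → 12 states
  ((rrs)?s)?q → 14 states
  (((rrs)?s)?q)* → 16 states
  s|r|p|(((rrs)?s)?q)* → 24 states

24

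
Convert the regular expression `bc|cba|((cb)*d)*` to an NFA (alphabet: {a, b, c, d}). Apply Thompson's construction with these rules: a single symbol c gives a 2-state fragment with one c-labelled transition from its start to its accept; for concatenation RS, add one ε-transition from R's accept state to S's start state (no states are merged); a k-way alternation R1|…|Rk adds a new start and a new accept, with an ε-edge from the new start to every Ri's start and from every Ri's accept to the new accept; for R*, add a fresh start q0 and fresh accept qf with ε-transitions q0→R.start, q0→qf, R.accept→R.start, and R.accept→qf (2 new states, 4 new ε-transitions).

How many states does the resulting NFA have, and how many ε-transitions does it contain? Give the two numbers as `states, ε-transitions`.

Per subexpression:
Each of the 8 symbol leaves contributes 2 states and 0 ε-transitions.
  bc — 4 states, 1 ε-transition
  cba — 6 states, 2 ε-transitions
  cb — 4 states, 1 ε-transition
  (cb)* — 6 states, 5 ε-transitions
  (cb)*d — 8 states, 6 ε-transitions
  ((cb)*d)* — 10 states, 10 ε-transitions
  bc|cba|((cb)*d)* — 22 states, 19 ε-transitions

22, 19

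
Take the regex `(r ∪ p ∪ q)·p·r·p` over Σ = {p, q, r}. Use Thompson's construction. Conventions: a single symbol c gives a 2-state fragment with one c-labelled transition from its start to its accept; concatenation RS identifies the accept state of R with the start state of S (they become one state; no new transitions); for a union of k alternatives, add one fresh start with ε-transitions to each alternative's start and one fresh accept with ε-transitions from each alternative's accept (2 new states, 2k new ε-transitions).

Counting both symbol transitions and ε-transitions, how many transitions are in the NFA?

Bottom-up over the parse tree:
Each of the 6 symbol leaves contributes 1 transition (1 symbol, 0 ε).
  r ∪ p ∪ q = 9 transitions (3 symbol, 6 ε)
  (r ∪ p ∪ q)·p·r·p = 12 transitions (6 symbol, 6 ε)

12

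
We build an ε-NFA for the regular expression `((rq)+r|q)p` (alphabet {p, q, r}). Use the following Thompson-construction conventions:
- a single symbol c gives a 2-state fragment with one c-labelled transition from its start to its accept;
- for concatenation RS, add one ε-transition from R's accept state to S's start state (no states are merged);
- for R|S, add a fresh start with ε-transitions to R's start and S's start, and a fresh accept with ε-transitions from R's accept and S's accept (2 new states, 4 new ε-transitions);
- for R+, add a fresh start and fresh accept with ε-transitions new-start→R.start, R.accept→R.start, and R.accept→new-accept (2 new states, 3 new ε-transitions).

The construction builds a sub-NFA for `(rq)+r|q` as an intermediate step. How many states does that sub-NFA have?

Fragment for `(rq)+r|q`:
Each of the 4 symbol leaves contributes a 2-state fragment.
  rq = 4 states
  (rq)+ = 6 states
  (rq)+r = 8 states
  (rq)+r|q = 12 states

12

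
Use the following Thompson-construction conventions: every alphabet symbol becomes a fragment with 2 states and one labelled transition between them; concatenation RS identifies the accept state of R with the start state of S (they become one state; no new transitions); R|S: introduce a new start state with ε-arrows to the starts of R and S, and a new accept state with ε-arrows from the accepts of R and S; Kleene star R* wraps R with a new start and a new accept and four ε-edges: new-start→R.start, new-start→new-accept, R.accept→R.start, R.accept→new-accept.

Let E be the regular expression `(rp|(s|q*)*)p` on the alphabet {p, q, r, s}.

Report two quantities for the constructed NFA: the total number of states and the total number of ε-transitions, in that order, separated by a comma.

16, 16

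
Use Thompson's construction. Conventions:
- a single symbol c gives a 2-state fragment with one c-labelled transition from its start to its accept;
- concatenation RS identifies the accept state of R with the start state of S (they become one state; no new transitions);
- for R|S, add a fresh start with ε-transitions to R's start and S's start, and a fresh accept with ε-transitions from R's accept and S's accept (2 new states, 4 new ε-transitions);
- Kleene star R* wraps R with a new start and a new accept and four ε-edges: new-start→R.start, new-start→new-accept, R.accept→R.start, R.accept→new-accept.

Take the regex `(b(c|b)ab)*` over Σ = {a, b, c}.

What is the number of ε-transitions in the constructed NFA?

8

Building bottom-up:
Each of the 5 symbol leaves contributes 0 ε-transitions.
  c|b = 4 ε-transitions
  b(c|b)ab = 4 ε-transitions
  (b(c|b)ab)* = 8 ε-transitions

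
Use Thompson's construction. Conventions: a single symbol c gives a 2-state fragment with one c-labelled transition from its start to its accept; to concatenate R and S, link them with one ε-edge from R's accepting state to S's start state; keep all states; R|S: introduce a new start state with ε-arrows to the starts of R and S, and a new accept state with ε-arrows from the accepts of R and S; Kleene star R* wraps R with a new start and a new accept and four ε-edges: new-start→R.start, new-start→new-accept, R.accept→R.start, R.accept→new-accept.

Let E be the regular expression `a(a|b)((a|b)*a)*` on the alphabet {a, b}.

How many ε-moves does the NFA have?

Building bottom-up:
Each of the 6 symbol leaves contributes 0 ε-transitions.
  a|b = 4 ε-transitions
  a|b = 4 ε-transitions
  (a|b)* = 8 ε-transitions
  (a|b)*a = 9 ε-transitions
  ((a|b)*a)* = 13 ε-transitions
  a(a|b)((a|b)*a)* = 19 ε-transitions

19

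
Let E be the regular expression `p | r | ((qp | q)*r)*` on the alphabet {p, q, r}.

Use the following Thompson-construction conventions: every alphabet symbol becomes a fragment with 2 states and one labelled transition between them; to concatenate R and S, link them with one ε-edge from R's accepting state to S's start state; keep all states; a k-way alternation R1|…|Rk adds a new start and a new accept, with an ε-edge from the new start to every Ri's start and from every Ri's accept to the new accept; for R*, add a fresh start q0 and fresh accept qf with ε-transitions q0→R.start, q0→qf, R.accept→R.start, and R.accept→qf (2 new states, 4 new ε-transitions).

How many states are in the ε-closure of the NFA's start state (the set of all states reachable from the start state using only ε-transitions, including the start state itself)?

Compute the ε-closure size of each fragment's start state recursively; a symbol fragment's start has no outgoing ε-edge, so its closure is just itself (size 1).
  qp — same as the first factor's closure: |ε-closure| = 1
  qp | q — new start ε-reaches every alternative's start; none of them accept ε, so the new accept is not reached: |ε-closure| = 1 + 1 + 1 = 3
  (qp | q)* — |ε-closure| = 1 (new start) + 3 (body) + 1 (new accept) = 5
  (qp | q)*r — |ε-closure| = 5 + 1 = 6 (closure spills across the concat boundary because the left factor accepts ε)
  ((qp | q)*r)* — new start has ε-edges to the inner start and to the new accept, so |ε-closure| = 2 + 6 = 8
  p | r | ((qp | q)*r)* — new start ε-reaches every alternative's start; at least one alternative accepts ε, so the union's new accept is reached too: |ε-closure| = 1 + 1 + 1 + 8 + 1 = 12

12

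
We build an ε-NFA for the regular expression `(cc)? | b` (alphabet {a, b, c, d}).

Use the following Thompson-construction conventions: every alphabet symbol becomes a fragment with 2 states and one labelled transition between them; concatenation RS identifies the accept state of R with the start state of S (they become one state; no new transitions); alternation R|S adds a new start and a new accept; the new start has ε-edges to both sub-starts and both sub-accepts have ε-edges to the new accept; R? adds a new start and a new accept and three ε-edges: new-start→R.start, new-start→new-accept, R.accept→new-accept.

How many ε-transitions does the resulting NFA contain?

7

Bottom-up over the parse tree:
Each of the 3 symbol leaves contributes 0 ε-transitions.
  cc : 0 ε-transitions
  (cc)? : 3 ε-transitions
  (cc)? | b : 7 ε-transitions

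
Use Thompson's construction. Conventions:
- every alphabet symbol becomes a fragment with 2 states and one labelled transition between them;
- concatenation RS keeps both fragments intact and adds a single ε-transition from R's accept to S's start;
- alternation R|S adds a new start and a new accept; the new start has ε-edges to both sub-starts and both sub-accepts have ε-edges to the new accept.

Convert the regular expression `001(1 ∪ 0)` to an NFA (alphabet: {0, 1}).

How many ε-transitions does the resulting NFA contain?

By structural recursion:
Each of the 5 symbol leaves contributes 0 ε-transitions.
  1 ∪ 0 : 4 ε-transitions
  001(1 ∪ 0) : 7 ε-transitions

7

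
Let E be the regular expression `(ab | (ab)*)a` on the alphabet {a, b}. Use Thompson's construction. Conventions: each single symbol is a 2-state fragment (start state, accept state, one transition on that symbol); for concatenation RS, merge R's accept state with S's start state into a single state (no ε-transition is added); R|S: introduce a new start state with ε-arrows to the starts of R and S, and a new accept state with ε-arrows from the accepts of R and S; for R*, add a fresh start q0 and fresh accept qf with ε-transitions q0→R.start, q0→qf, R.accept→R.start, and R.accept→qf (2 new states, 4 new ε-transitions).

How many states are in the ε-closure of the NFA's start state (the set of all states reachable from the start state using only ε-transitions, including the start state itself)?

6

Let C(F) = |ε-closure(F.start)| within fragment F, and note whether F accepts ε. Symbol fragments have C = 1 and do not accept ε. Then:
  ab — |closure| equals the left operand's closure size = 1 (its accept is not ε-reachable, so the closure stops there)
  ab — same as the first factor's closure: |closure| = 1
  (ab)* — new start has ε-edges to the inner start and to the new accept, so |closure| = 2 + 1 = 3
  ab | (ab)* — |closure| = 1 (new start) + (1 + 3) + 1 (new accept, since some branch ε-reaches its own accept) = 6
  (ab | (ab)*)a — |closure| = 6 + (1−1) = 6 (closure spills across the concat boundary because the left factor accepts ε)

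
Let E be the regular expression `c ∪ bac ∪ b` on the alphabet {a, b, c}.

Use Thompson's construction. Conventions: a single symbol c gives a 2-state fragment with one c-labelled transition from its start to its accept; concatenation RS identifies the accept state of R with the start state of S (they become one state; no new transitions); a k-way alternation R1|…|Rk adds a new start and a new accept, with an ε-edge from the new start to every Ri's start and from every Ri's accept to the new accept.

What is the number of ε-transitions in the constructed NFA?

6

Recursing over subexpressions:
Each of the 5 symbol leaves contributes 0 ε-transitions.
  bac → 0 ε-transitions
  c ∪ bac ∪ b → 6 ε-transitions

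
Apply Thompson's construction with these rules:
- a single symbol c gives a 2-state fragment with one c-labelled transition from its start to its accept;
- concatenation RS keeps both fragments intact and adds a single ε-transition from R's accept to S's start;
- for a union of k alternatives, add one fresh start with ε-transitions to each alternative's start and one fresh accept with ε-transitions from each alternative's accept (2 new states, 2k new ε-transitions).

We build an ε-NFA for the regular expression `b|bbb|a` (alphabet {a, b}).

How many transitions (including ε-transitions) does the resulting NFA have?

Per subexpression:
Each of the 5 symbol leaves contributes 1 transition (1 symbol, 0 ε).
  bbb → 5 transitions (3 symbol, 2 ε)
  b|bbb|a → 13 transitions (5 symbol, 8 ε)

13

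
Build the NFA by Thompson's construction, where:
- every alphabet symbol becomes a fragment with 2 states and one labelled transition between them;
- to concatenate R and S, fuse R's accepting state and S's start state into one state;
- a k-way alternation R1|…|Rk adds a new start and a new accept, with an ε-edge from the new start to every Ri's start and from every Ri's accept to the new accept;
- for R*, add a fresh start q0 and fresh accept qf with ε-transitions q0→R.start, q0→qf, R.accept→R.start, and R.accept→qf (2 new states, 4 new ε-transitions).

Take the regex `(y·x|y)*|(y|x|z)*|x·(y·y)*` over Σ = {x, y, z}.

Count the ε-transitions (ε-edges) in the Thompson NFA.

28

Per subexpression:
Each of the 9 symbol leaves contributes 0 ε-transitions.
  y·x : 0 ε-transitions
  y·x|y : 4 ε-transitions
  (y·x|y)* : 8 ε-transitions
  y|x|z : 6 ε-transitions
  (y|x|z)* : 10 ε-transitions
  y·y : 0 ε-transitions
  (y·y)* : 4 ε-transitions
  x·(y·y)* : 4 ε-transitions
  (y·x|y)*|(y|x|z)*|x·(y·y)* : 28 ε-transitions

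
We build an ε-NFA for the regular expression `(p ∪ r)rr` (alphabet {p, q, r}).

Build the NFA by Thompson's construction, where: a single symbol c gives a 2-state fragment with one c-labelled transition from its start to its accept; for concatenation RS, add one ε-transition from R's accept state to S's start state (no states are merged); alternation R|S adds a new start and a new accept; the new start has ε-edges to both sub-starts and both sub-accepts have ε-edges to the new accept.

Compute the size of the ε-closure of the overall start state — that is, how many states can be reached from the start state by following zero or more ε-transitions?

3

Compute the ε-closure size of each fragment's start state recursively; a symbol fragment's start has no outgoing ε-edge, so its closure is just itself (size 1).
  p ∪ r — |ε-closure| = 1 + 1 + 1 = 3 (the new accept is not ε-reachable since no branch accepts ε)
  (p ∪ r)rr — same as the first factor's closure: |ε-closure| = 3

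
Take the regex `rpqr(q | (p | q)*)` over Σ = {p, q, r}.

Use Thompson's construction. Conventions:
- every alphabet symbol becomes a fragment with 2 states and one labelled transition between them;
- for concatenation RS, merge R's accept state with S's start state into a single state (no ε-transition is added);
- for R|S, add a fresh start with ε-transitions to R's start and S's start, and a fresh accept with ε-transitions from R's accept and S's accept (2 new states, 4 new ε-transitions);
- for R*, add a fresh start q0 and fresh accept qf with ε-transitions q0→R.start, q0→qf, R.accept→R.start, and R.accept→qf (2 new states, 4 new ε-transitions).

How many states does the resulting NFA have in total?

16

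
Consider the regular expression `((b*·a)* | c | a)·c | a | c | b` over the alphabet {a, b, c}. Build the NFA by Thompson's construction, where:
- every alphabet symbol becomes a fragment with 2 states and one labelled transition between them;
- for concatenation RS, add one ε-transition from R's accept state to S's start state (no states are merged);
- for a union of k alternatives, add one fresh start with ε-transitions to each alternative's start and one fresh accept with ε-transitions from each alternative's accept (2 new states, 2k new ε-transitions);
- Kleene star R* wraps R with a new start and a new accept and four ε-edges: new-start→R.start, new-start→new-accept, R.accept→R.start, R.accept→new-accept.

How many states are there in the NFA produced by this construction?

Per subexpression:
Each of the 8 symbol leaves contributes a 2-state fragment.
  b* : 4 states
  b*·a : 6 states
  (b*·a)* : 8 states
  (b*·a)* | c | a : 14 states
  ((b*·a)* | c | a)·c : 16 states
  ((b*·a)* | c | a)·c | a | c | b : 24 states

24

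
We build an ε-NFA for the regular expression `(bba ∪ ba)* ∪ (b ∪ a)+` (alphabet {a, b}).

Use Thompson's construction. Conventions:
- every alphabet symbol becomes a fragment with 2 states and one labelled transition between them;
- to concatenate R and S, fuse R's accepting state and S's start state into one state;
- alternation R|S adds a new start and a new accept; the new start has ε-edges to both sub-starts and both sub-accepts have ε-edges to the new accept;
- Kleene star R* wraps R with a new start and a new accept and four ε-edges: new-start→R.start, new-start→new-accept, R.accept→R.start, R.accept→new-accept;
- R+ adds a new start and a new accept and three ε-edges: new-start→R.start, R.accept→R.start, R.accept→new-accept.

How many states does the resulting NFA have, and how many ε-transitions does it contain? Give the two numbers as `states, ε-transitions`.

21, 19

Building bottom-up:
Each of the 7 symbol leaves contributes 2 states and 0 ε-transitions.
  bba = 4 states, 0 ε-transitions
  ba = 3 states, 0 ε-transitions
  bba ∪ ba = 9 states, 4 ε-transitions
  (bba ∪ ba)* = 11 states, 8 ε-transitions
  b ∪ a = 6 states, 4 ε-transitions
  (b ∪ a)+ = 8 states, 7 ε-transitions
  (bba ∪ ba)* ∪ (b ∪ a)+ = 21 states, 19 ε-transitions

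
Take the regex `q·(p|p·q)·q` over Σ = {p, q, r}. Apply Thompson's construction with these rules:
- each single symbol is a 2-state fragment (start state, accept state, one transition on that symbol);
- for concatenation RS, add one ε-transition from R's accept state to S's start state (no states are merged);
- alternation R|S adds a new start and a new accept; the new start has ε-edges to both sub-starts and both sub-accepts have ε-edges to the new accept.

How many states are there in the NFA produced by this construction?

12

Bottom-up over the parse tree:
Each of the 5 symbol leaves contributes a 2-state fragment.
  p·q : 4 states
  p|p·q : 8 states
  q·(p|p·q)·q : 12 states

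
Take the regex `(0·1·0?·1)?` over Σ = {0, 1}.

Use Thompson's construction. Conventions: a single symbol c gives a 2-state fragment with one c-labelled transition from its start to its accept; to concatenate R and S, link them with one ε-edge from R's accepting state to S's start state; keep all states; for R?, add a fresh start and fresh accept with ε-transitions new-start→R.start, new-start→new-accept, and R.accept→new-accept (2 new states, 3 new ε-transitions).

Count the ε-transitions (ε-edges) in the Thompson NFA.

9

By structural recursion:
Each of the 4 symbol leaves contributes 0 ε-transitions.
  0? → 3 ε-transitions
  0·1·0?·1 → 6 ε-transitions
  (0·1·0?·1)? → 9 ε-transitions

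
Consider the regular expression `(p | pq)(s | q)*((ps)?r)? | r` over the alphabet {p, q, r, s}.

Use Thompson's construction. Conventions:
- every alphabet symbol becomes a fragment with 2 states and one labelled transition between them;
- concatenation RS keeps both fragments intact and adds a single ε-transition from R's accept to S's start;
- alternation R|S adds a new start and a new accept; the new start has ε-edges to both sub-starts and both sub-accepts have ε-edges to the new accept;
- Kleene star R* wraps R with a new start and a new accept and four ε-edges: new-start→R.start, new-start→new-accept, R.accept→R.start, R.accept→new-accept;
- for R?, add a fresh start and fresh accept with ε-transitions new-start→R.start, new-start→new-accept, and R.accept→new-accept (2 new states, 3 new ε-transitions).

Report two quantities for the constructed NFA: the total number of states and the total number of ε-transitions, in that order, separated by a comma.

Per subexpression:
Each of the 9 symbol leaves contributes 2 states and 0 ε-transitions.
  pq = 4 states, 1 ε-transition
  p | pq = 8 states, 5 ε-transitions
  s | q = 6 states, 4 ε-transitions
  (s | q)* = 8 states, 8 ε-transitions
  ps = 4 states, 1 ε-transition
  (ps)? = 6 states, 4 ε-transitions
  (ps)?r = 8 states, 5 ε-transitions
  ((ps)?r)? = 10 states, 8 ε-transitions
  (p | pq)(s | q)*((ps)?r)? = 26 states, 23 ε-transitions
  (p | pq)(s | q)*((ps)?r)? | r = 30 states, 27 ε-transitions

30, 27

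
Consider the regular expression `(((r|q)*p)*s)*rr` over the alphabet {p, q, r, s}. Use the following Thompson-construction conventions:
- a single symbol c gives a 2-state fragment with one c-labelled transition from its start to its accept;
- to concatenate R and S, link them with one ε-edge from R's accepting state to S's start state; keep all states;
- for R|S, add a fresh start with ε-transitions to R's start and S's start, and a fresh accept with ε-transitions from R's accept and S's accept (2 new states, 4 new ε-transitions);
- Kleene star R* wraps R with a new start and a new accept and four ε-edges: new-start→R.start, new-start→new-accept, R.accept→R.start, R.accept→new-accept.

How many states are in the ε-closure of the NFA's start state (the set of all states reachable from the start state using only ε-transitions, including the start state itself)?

12

Let C(F) = |ε-closure(F.start)| within fragment F, and note whether F accepts ε. Symbol fragments have C = 1 and do not accept ε. Then:
  r|q : |closure| = 1 + 1 + 1 = 3 (the new accept is not ε-reachable since no branch accepts ε)
  (r|q)* : new start has ε-edges to the inner start and to the new accept, so |closure| = 2 + 3 = 5
  (r|q)*p : the left operand accepts ε, so the closure extends into the next operand (via the concat ε-link); |closure| = 5 + 1 = 6
  ((r|q)*p)* : the star's fresh start ε-reaches both the body's start and the fresh accept: |closure| = 2 + 6 = 8
  ((r|q)*p)*s : |closure| = 8 + 1 = 9 (closure spills across the concat boundary because the left factor accepts ε)
  (((r|q)*p)*s)* : |closure| = 1 (new start) + 9 (body) + 1 (new accept) = 11
  (((r|q)*p)*s)*rr : the left operand accepts ε, so the closure extends into the next operand (via the concat ε-link); |closure| = 11 + 1 = 12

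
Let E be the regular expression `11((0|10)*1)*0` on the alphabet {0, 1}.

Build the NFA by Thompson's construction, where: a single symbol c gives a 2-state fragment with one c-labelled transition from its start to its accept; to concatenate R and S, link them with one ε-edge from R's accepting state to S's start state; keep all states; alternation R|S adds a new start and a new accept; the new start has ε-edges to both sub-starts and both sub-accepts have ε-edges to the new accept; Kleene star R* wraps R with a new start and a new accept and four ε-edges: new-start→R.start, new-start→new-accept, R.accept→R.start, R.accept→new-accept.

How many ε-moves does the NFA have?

17

Building bottom-up:
Each of the 7 symbol leaves contributes 0 ε-transitions.
  10 : 1 ε-transition
  0|10 : 5 ε-transitions
  (0|10)* : 9 ε-transitions
  (0|10)*1 : 10 ε-transitions
  ((0|10)*1)* : 14 ε-transitions
  11((0|10)*1)*0 : 17 ε-transitions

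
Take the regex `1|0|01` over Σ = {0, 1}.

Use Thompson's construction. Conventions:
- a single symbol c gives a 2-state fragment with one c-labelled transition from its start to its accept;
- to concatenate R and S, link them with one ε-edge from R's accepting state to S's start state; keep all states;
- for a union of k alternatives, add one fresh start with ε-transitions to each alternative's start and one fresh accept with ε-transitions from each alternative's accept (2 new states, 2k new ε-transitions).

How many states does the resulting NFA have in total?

Building bottom-up:
Each of the 4 symbol leaves contributes a 2-state fragment.
  01 — 4 states
  1|0|01 — 10 states

10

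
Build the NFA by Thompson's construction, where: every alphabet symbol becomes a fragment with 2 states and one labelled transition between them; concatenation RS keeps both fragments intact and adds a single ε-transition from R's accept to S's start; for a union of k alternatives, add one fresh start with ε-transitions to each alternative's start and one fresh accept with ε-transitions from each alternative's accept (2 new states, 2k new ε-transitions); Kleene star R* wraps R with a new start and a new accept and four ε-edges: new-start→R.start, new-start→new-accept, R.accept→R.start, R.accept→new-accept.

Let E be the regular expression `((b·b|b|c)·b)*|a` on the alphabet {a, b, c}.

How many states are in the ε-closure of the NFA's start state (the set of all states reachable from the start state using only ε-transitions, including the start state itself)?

Compute the ε-closure size of each fragment's start state recursively; a symbol fragment's start has no outgoing ε-edge, so its closure is just itself (size 1).
  b·b — same as the first factor's closure: C = 1
  b·b|b|c — new start ε-reaches every alternative's start; none of them accept ε, so the new accept is not reached: C = 1 + 1 + 1 + 1 = 4
  (b·b|b|c)·b — C equals the left operand's closure size = 4 (its accept is not ε-reachable, so the closure stops there)
  ((b·b|b|c)·b)* — new start has ε-edges to the inner start and to the new accept, so C = 2 + 4 = 6
  ((b·b|b|c)·b)*|a — C = 1 (new start) + (6 + 1) + 1 (new accept, since some branch ε-reaches its own accept) = 9

9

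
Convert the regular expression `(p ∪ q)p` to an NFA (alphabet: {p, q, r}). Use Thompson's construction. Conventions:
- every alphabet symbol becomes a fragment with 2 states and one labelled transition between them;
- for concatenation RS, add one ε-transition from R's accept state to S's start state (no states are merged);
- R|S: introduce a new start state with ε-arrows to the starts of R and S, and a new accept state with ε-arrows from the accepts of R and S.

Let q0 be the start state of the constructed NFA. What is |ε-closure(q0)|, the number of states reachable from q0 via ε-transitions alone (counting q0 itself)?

3

Let C(F) = |ε-closure(F.start)| within fragment F, and note whether F accepts ε. Symbol fragments have C = 1 and do not accept ε. Then:
  p ∪ q — C = 1 + 1 + 1 = 3 (the new accept is not ε-reachable since no branch accepts ε)
  (p ∪ q)p — C equals the left operand's closure size = 3 (its accept is not ε-reachable, so the closure stops there)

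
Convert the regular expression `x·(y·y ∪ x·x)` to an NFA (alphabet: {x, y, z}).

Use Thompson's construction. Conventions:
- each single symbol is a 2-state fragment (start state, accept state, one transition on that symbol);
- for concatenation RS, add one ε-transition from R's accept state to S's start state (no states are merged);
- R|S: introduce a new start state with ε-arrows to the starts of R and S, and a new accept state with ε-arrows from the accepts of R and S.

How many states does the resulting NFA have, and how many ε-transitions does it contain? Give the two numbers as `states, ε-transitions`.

12, 7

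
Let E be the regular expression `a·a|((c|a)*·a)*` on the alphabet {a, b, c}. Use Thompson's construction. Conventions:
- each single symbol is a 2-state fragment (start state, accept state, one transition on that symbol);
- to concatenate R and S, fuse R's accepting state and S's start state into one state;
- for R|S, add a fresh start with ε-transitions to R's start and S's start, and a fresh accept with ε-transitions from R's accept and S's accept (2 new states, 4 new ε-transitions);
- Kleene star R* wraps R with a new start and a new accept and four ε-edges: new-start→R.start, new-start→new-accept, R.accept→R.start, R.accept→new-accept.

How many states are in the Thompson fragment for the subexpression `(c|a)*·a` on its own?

9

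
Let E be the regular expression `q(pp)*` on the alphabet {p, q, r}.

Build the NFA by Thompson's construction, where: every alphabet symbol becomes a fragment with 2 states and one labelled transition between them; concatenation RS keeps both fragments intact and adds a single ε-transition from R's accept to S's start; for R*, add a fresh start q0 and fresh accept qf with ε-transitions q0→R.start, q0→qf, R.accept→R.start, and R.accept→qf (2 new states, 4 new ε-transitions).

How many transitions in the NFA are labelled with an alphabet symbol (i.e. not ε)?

3

Recursing over subexpressions:
Each of the 3 symbol leaves contributes exactly 1 symbol transition.
  pp → 2 symbol transitions
  (pp)* → 2 symbol transitions
  q(pp)* → 3 symbol transitions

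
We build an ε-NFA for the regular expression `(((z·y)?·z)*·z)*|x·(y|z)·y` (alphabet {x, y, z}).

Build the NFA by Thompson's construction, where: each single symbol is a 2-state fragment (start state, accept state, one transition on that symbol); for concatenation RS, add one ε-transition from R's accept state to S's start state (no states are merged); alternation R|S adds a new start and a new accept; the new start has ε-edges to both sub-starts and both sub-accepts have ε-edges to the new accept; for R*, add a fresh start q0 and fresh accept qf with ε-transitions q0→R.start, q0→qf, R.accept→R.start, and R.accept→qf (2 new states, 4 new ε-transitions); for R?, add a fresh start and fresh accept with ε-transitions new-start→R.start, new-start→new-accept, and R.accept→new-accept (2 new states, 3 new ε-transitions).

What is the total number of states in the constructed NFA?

26

By structural recursion:
Each of the 8 symbol leaves contributes a 2-state fragment.
  z·y = 4 states
  (z·y)? = 6 states
  (z·y)?·z = 8 states
  ((z·y)?·z)* = 10 states
  ((z·y)?·z)*·z = 12 states
  (((z·y)?·z)*·z)* = 14 states
  y|z = 6 states
  x·(y|z)·y = 10 states
  (((z·y)?·z)*·z)*|x·(y|z)·y = 26 states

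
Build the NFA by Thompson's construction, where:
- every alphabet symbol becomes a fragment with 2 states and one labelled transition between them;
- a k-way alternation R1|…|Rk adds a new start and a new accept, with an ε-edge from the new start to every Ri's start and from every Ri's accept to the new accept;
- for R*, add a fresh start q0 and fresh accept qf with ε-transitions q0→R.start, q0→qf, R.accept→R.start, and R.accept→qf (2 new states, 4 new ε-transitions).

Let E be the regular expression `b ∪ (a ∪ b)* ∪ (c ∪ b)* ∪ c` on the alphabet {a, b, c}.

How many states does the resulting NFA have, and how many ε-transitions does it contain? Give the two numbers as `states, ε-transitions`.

Per subexpression:
Each of the 6 symbol leaves contributes 2 states and 0 ε-transitions.
  a ∪ b : 6 states, 4 ε-transitions
  (a ∪ b)* : 8 states, 8 ε-transitions
  c ∪ b : 6 states, 4 ε-transitions
  (c ∪ b)* : 8 states, 8 ε-transitions
  b ∪ (a ∪ b)* ∪ (c ∪ b)* ∪ c : 22 states, 24 ε-transitions

22, 24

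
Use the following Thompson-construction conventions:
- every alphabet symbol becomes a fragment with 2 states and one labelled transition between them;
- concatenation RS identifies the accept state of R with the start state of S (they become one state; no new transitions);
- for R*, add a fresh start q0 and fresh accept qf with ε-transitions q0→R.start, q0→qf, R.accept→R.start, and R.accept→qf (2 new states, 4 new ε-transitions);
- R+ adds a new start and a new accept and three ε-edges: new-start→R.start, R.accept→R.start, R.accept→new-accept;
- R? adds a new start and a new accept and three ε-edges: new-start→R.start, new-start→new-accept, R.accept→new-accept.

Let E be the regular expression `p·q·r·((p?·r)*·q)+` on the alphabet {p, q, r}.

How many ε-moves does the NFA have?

Recursing over subexpressions:
Each of the 6 symbol leaves contributes 0 ε-transitions.
  p? → 3 ε-transitions
  p?·r → 3 ε-transitions
  (p?·r)* → 7 ε-transitions
  (p?·r)*·q → 7 ε-transitions
  ((p?·r)*·q)+ → 10 ε-transitions
  p·q·r·((p?·r)*·q)+ → 10 ε-transitions

10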